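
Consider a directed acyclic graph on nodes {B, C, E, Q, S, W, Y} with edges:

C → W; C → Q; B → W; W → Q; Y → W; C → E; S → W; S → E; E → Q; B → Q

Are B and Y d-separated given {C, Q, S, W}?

No

Enumerating the 6 paths from B to Y and testing each for blocking by {C, Q, S, W}:
Path 1: B → Q ← W ← Y
  W is a chain here and W is conditioned on, so the path is blocked at W.
Path 2: B → Q ← C → W ← Y
  C is a fork here and C is conditioned on, so the path is blocked at C.
Path 3: B → Q ← C → E ← S → W ← Y
  C is a fork here and C is conditioned on, so the path is blocked at C.
Path 4: B → Q ← E ← S → W ← Y
  S is a fork here and S is conditioned on, so the path is blocked at S.
Path 5: B → Q ← E ← C → W ← Y
  C is a fork here and C is conditioned on, so the path is blocked at C.
Path 6: B → W ← Y
  W is a collider and W is conditioned on, which opens it — no node blocks this path, so it is active.
Since the path B → W ← Y is active, B and Y are not d-separated given {C, Q, S, W}.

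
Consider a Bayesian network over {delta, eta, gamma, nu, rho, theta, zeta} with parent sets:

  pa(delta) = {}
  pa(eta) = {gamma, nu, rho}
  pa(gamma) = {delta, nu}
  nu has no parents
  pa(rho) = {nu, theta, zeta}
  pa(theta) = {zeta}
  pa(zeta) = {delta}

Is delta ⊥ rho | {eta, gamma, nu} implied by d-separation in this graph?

No

There are 6 undirected paths between delta and rho; checking each against the conditioning set {eta, gamma, nu}:
  1. delta → zeta → theta → rho — zeta:chain[open]; theta:chain[open] ⇒ active
  2. delta → zeta → rho — zeta:chain[open] ⇒ active
  3. delta → gamma → eta ← rho — gamma:chain[blocks]; eta:collider[open] ⇒ blocked
  4. delta → gamma → eta ← nu → rho — gamma:chain[blocks]; eta:collider[open]; nu:fork[blocks] ⇒ blocked
  5. delta → gamma ← nu → eta ← rho — gamma:collider[open]; nu:fork[blocks]; eta:collider[open] ⇒ blocked
  6. delta → gamma ← nu → rho — gamma:collider[open]; nu:fork[blocks] ⇒ blocked
Because an active path exists, delta and rho are not d-separated.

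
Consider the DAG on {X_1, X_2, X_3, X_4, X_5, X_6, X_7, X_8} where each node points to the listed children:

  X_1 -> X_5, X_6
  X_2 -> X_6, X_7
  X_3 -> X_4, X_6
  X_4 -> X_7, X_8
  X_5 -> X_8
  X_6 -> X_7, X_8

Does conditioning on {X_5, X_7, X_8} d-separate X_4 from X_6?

There are 5 undirected paths between X_4 and X_6; checking each against the conditioning set {X_5, X_7, X_8}:
Path 1: X_4 → X_8 ← X_5 ← X_1 → X_6
  X_5 is a chain here and X_5 is conditioned on, so the path is blocked at X_5.
Path 2: X_4 → X_8 ← X_6
  X_8 is a collider and X_8 is conditioned on, which opens it — no node blocks this path, so it is active.
Path 3: X_4 ← X_3 → X_6
  X_3 is a fork and X_3 is not conditioned on — no node blocks this path, so it is active.
Path 4: X_4 → X_7 ← X_2 → X_6
  X_7 is a collider and X_7 is conditioned on, which opens it; X_2 is a fork and X_2 is not conditioned on — no node blocks this path, so it is active.
Path 5: X_4 → X_7 ← X_6
  X_7 is a collider and X_7 is conditioned on, which opens it — no node blocks this path, so it is active.
Since the path X_4 → X_8 ← X_6 is active, X_4 and X_6 are not d-separated given {X_5, X_7, X_8}.

No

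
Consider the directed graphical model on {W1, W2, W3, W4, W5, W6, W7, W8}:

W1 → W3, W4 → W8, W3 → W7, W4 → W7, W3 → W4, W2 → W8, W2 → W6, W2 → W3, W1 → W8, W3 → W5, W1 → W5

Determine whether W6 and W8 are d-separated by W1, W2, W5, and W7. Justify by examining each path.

We examine all 5 paths between W6 and W8:
Path 1: W6 ← W2 → W3 → W5 ← W1 → W8
  W2 is a fork here and W2 is conditioned on, so the path is blocked at W2.
Path 2: W6 ← W2 → W3 → W7 ← W4 → W8
  W2 is a fork here and W2 is conditioned on, so the path is blocked at W2.
Path 3: W6 ← W2 → W3 → W4 → W8
  W2 is a fork here and W2 is conditioned on, so the path is blocked at W2.
Path 4: W6 ← W2 → W3 ← W1 → W8
  W2 is a fork here and W2 is conditioned on, so the path is blocked at W2.
Path 5: W6 ← W2 → W8
  W2 is a fork here and W2 is conditioned on, so the path is blocked at W2.
Since every path is blocked, d-separation holds.

Yes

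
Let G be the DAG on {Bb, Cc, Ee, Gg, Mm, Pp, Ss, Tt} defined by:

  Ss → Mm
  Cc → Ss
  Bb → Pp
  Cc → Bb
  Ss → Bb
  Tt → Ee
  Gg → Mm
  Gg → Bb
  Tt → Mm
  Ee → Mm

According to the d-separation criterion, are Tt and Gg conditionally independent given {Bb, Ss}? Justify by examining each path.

We examine all 6 paths between Tt and Gg:
Path 1: Tt → Ee → Mm ← Gg
  Mm is a collider here and neither Mm nor any of its descendants is conditioned on, so the collider stays closed — the path is blocked at Mm.
Path 2: Tt → Ee → Mm ← Ss → Bb ← Gg
  Mm is a collider here and neither Mm nor any of its descendants is conditioned on, so the collider stays closed — the path is blocked at Mm.
Path 3: Tt → Ee → Mm ← Ss ← Cc → Bb ← Gg
  Mm is a collider here and neither Mm nor any of its descendants is conditioned on, so the collider stays closed — the path is blocked at Mm.
Path 4: Tt → Mm ← Gg
  Mm is a collider here and neither Mm nor any of its descendants is conditioned on, so the collider stays closed — the path is blocked at Mm.
Path 5: Tt → Mm ← Ss → Bb ← Gg
  Mm is a collider here and neither Mm nor any of its descendants is conditioned on, so the collider stays closed — the path is blocked at Mm.
Path 6: Tt → Mm ← Ss ← Cc → Bb ← Gg
  Mm is a collider here and neither Mm nor any of its descendants is conditioned on, so the collider stays closed — the path is blocked at Mm.
Every path is blocked, so Tt and Gg are d-separated given {Bb, Ss}.

Yes — Tt and Gg are d-separated given {Bb, Ss}.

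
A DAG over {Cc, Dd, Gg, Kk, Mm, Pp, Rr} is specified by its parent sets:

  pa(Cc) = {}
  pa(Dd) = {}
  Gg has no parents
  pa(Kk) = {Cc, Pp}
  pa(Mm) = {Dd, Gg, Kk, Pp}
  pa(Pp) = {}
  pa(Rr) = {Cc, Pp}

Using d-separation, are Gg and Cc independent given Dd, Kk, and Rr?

Yes — Gg and Cc are d-separated given {Dd, Kk, Rr}.

There are 4 undirected paths between Gg and Cc; checking each against the conditioning set {Dd, Kk, Rr}:
Path 1: Gg → Mm ← Kk ← Pp → Rr ← Cc
  Mm is a collider here and neither Mm nor any of its descendants is conditioned on, so the collider stays closed — the path is blocked at Mm.
Path 2: Gg → Mm ← Kk ← Cc
  Mm is a collider here and neither Mm nor any of its descendants is conditioned on, so the collider stays closed — the path is blocked at Mm.
Path 3: Gg → Mm ← Pp → Kk ← Cc
  Mm is a collider here and neither Mm nor any of its descendants is conditioned on, so the collider stays closed — the path is blocked at Mm.
Path 4: Gg → Mm ← Pp → Rr ← Cc
  Mm is a collider here and neither Mm nor any of its descendants is conditioned on, so the collider stays closed — the path is blocked at Mm.
Since every path is blocked, d-separation holds.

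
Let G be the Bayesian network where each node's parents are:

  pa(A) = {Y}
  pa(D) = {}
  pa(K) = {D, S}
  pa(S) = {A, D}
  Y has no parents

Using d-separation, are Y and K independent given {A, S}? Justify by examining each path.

Yes — Y and K are d-separated given {A, S}.

We examine all 2 paths between Y and K:
  1. Y → A → S → K — A:chain[blocks]; S:chain[blocks] ⇒ blocked
  2. Y → A → S ← D → K — A:chain[blocks]; S:collider[open]; D:fork[open] ⇒ blocked
Every path is blocked, so Y and K are d-separated given {A, S}.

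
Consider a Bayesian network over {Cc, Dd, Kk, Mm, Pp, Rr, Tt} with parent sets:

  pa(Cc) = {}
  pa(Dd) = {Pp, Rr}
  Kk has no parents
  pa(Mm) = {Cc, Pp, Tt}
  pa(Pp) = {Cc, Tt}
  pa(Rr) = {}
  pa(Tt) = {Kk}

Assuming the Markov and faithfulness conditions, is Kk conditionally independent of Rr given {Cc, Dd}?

We examine all 3 paths between Kk and Rr:
Path 1: Kk → Tt → Mm ← Cc → Pp → Dd ← Rr
  Mm is a collider here and neither Mm nor any of its descendants is conditioned on, so the collider stays closed — the path is blocked at Mm.
Path 2: Kk → Tt → Mm ← Pp → Dd ← Rr
  Mm is a collider here and neither Mm nor any of its descendants is conditioned on, so the collider stays closed — the path is blocked at Mm.
Path 3: Kk → Tt → Pp → Dd ← Rr
  Tt is a chain and Tt is not conditioned on; Pp is a chain and Pp is not conditioned on; Dd is a collider and Dd is conditioned on, which opens it — no node blocks this path, so it is active.
Since the path Kk → Tt → Pp → Dd ← Rr is active, Kk and Rr are not d-separated given {Cc, Dd}.

No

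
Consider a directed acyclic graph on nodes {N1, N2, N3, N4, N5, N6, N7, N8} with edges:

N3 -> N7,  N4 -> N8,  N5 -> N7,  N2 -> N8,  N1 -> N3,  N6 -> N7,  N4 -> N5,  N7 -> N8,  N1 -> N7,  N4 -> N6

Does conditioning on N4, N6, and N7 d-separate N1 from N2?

Enumerating the 6 paths from N1 to N2 and testing each for blocking by {N4, N6, N7}:
Path 1: N1 → N3 → N7 ← N6 ← N4 → N8 ← N2
  N6 is a chain here and N6 is conditioned on, so the path is blocked at N6.
Path 2: N1 → N3 → N7 → N8 ← N2
  N7 is a chain here and N7 is conditioned on, so the path is blocked at N7.
Path 3: N1 → N3 → N7 ← N5 ← N4 → N8 ← N2
  N4 is a fork here and N4 is conditioned on, so the path is blocked at N4.
Path 4: N1 → N7 ← N6 ← N4 → N8 ← N2
  N6 is a chain here and N6 is conditioned on, so the path is blocked at N6.
Path 5: N1 → N7 → N8 ← N2
  N7 is a chain here and N7 is conditioned on, so the path is blocked at N7.
Path 6: N1 → N7 ← N5 ← N4 → N8 ← N2
  N4 is a fork here and N4 is conditioned on, so the path is blocked at N4.
All paths are blocked; N1 ⊥ N2 | {N4, N6, N7} holds.

Yes — N1 and N2 are d-separated given {N4, N6, N7}.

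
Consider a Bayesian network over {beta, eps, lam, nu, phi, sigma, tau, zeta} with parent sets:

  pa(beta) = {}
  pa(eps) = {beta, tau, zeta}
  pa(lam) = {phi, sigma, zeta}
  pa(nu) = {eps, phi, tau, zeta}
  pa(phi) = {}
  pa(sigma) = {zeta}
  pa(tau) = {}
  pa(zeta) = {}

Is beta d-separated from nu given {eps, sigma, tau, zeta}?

Enumerating the 5 paths from beta to nu and testing each for blocking by {eps, sigma, tau, zeta}:
  1. beta → eps ← tau → nu — eps:collider[open]; tau:fork[blocks] ⇒ blocked
  2. beta → eps → nu — eps:chain[blocks] ⇒ blocked
  3. beta → eps ← zeta → sigma → lam ← phi → nu — eps:collider[open]; zeta:fork[blocks]; sigma:chain[blocks]; lam:collider[blocks]; phi:fork[open] ⇒ blocked
  4. beta → eps ← zeta → nu — eps:collider[open]; zeta:fork[blocks] ⇒ blocked
  5. beta → eps ← zeta → lam ← phi → nu — eps:collider[open]; zeta:fork[blocks]; lam:collider[blocks]; phi:fork[open] ⇒ blocked
All paths are blocked; beta ⊥ nu | {eps, sigma, tau, zeta} holds.

Yes — beta and nu are d-separated given {eps, sigma, tau, zeta}.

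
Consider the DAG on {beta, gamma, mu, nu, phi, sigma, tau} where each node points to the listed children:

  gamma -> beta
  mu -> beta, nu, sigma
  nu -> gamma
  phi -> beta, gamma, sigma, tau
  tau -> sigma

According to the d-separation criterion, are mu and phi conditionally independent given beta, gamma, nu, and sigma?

No

We examine all 6 paths between mu and phi:
Path 1: mu → sigma ← phi
  sigma is a collider and sigma is conditioned on, which opens it — no node blocks this path, so it is active.
Path 2: mu → sigma ← tau ← phi
  sigma is a collider and sigma is conditioned on, which opens it; tau is a chain and tau is not conditioned on — no node blocks this path, so it is active.
Path 3: mu → beta ← phi
  beta is a collider and beta is conditioned on, which opens it — no node blocks this path, so it is active.
Path 4: mu → beta ← gamma ← phi
  gamma is a chain here and gamma is conditioned on, so the path is blocked at gamma.
Path 5: mu → nu → gamma ← phi
  nu is a chain here and nu is conditioned on, so the path is blocked at nu.
Path 6: mu → nu → gamma → beta ← phi
  nu is a chain here and nu is conditioned on, so the path is blocked at nu.
Because an active path exists, mu and phi are not d-separated.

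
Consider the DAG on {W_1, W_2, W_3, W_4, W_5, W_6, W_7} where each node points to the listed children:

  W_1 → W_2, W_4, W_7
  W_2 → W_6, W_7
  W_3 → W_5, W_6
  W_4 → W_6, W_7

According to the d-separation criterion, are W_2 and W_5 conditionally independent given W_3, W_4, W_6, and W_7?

Yes

We examine all 5 paths between W_2 and W_5:
Path 1: W_2 → W_6 ← W_3 → W_5
  W_3 is a fork here and W_3 is conditioned on, so the path is blocked at W_3.
Path 2: W_2 ← W_1 → W_4 → W_6 ← W_3 → W_5
  W_4 is a chain here and W_4 is conditioned on, so the path is blocked at W_4.
Path 3: W_2 ← W_1 → W_7 ← W_4 → W_6 ← W_3 → W_5
  W_4 is a fork here and W_4 is conditioned on, so the path is blocked at W_4.
Path 4: W_2 → W_7 ← W_4 → W_6 ← W_3 → W_5
  W_4 is a fork here and W_4 is conditioned on, so the path is blocked at W_4.
Path 5: W_2 → W_7 ← W_1 → W_4 → W_6 ← W_3 → W_5
  W_4 is a chain here and W_4 is conditioned on, so the path is blocked at W_4.
All paths are blocked; W_2 ⊥ W_5 | {W_3, W_4, W_6, W_7} holds.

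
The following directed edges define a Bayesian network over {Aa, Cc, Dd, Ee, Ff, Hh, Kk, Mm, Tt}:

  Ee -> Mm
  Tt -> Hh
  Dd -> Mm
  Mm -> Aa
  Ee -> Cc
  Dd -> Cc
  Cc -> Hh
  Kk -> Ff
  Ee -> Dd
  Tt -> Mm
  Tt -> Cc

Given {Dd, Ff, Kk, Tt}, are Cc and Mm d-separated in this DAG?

We examine all 6 paths between Cc and Mm:
  1. Cc ← Dd → Mm — Dd:fork[blocks] ⇒ blocked
  2. Cc ← Dd ← Ee → Mm — Dd:chain[blocks]; Ee:fork[open] ⇒ blocked
  3. Cc → Hh ← Tt → Mm — Hh:collider[blocks]; Tt:fork[blocks] ⇒ blocked
  4. Cc ← Tt → Mm — Tt:fork[blocks] ⇒ blocked
  5. Cc ← Ee → Dd → Mm — Ee:fork[open]; Dd:chain[blocks] ⇒ blocked
  6. Cc ← Ee → Mm — Ee:fork[open] ⇒ active
Because an active path exists, Cc and Mm are not d-separated.

No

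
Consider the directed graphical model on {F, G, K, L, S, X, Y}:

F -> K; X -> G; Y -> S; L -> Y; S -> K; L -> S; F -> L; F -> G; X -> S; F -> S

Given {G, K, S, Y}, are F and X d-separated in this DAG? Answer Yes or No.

No

There are 5 undirected paths between F and X; checking each against the conditioning set {G, K, S, Y}:
Path 1: F → K ← S ← X
  S is a chain here and S is conditioned on, so the path is blocked at S.
Path 2: F → S ← X
  S is a collider and S is conditioned on, which opens it — no node blocks this path, so it is active.
Path 3: F → L → S ← X
  L is a chain and L is not conditioned on; S is a collider and S is conditioned on, which opens it — no node blocks this path, so it is active.
Path 4: F → L → Y → S ← X
  Y is a chain here and Y is conditioned on, so the path is blocked at Y.
Path 5: F → G ← X
  G is a collider and G is conditioned on, which opens it — no node blocks this path, so it is active.
Because an active path exists, F and X are not d-separated.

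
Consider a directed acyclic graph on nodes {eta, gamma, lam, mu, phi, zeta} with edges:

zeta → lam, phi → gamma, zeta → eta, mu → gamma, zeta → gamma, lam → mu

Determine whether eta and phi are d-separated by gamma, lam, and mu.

No

We examine all 2 paths between eta and phi:
  1. eta ← zeta → lam → mu → gamma ← phi — zeta:fork[open]; lam:chain[blocks]; mu:chain[blocks]; gamma:collider[open] ⇒ blocked
  2. eta ← zeta → gamma ← phi — zeta:fork[open]; gamma:collider[open] ⇒ active
Since the path eta ← zeta → gamma ← phi is active, eta and phi are not d-separated given {gamma, lam, mu}.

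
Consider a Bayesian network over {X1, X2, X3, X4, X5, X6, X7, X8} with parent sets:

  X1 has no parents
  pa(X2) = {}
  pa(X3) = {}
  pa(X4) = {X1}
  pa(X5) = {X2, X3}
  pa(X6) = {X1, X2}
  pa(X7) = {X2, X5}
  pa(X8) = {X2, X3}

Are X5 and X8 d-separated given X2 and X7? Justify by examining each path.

3 paths connect X5 and X8; each must be blocked for d-separation to hold:
  1. X5 ← X2 → X8 — X2:fork[blocks] ⇒ blocked
  2. X5 → X7 ← X2 → X8 — X7:collider[open]; X2:fork[blocks] ⇒ blocked
  3. X5 ← X3 → X8 — X3:fork[open] ⇒ active
Because an active path exists, X5 and X8 are not d-separated.

No — X5 and X8 are not d-separated given {X2, X7}.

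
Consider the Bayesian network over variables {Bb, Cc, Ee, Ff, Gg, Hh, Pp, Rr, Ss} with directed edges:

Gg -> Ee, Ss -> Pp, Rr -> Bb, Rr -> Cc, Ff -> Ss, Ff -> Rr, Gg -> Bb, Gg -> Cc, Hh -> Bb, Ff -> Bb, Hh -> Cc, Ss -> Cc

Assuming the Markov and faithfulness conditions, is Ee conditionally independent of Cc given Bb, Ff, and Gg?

Yes

There are 6 undirected paths between Ee and Cc; checking each against the conditioning set {Bb, Ff, Gg}:
Path 1: Ee ← Gg → Bb ← Ff → Rr → Cc
  Gg is a fork here and Gg is conditioned on, so the path is blocked at Gg.
Path 2: Ee ← Gg → Bb ← Ff → Ss → Cc
  Gg is a fork here and Gg is conditioned on, so the path is blocked at Gg.
Path 3: Ee ← Gg → Bb ← Rr ← Ff → Ss → Cc
  Gg is a fork here and Gg is conditioned on, so the path is blocked at Gg.
Path 4: Ee ← Gg → Bb ← Rr → Cc
  Gg is a fork here and Gg is conditioned on, so the path is blocked at Gg.
Path 5: Ee ← Gg → Bb ← Hh → Cc
  Gg is a fork here and Gg is conditioned on, so the path is blocked at Gg.
Path 6: Ee ← Gg → Cc
  Gg is a fork here and Gg is conditioned on, so the path is blocked at Gg.
Since every path is blocked, d-separation holds.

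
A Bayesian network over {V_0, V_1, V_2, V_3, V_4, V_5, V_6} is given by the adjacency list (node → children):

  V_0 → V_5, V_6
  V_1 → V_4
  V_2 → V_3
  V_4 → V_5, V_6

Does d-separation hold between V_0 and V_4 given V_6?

No

There are 2 undirected paths between V_0 and V_4; checking each against the conditioning set {V_6}:
  1. V_0 → V_5 ← V_4 — V_5:collider[blocks] ⇒ blocked
  2. V_0 → V_6 ← V_4 — V_6:collider[open] ⇒ active
Because an active path exists, V_0 and V_4 are not d-separated.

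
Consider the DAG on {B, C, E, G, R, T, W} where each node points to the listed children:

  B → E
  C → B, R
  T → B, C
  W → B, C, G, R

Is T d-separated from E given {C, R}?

We examine all 4 paths between T and E:
  1. T → C → R ← W → B → E — C:chain[blocks]; R:collider[open]; W:fork[open]; B:chain[open] ⇒ blocked
  2. T → C → B → E — C:chain[blocks]; B:chain[open] ⇒ blocked
  3. T → C ← W → B → E — C:collider[open]; W:fork[open]; B:chain[open] ⇒ active
  4. T → B → E — B:chain[open] ⇒ active
At least one path is unblocked, so d-separation fails.

No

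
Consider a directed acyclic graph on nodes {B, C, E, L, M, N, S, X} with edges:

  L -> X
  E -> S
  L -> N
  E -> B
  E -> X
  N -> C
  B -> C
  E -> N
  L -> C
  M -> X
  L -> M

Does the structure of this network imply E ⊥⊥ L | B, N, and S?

No — E and L are not d-separated given {B, N, S}.

We examine all 6 paths between E and L:
  1. E → X ← L — X:collider[blocks] ⇒ blocked
  2. E → X ← M ← L — X:collider[blocks]; M:chain[open] ⇒ blocked
  3. E → N ← L — N:collider[open] ⇒ active
  4. E → N → C ← L — N:chain[blocks]; C:collider[blocks] ⇒ blocked
  5. E → B → C ← L — B:chain[blocks]; C:collider[blocks] ⇒ blocked
  6. E → B → C ← N ← L — B:chain[blocks]; C:collider[blocks]; N:chain[blocks] ⇒ blocked
Because an active path exists, E and L are not d-separated.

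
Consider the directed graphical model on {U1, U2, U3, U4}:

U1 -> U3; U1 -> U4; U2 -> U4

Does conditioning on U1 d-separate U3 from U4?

Yes — U3 and U4 are d-separated given {U1}.

Only one path connects U3 and U4:
  1. U3 ← U1 → U4 — U1:fork[blocks] ⇒ blocked
Every path is blocked, so U3 and U4 are d-separated given {U1}.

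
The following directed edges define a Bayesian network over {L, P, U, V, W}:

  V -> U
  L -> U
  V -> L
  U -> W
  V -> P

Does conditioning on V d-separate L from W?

2 paths connect L and W; each must be blocked for d-separation to hold:
Path 1: L → U → W
  U is a chain and U is not conditioned on — no node blocks this path, so it is active.
Path 2: L ← V → U → W
  V is a fork here and V is conditioned on, so the path is blocked at V.
Because an active path exists, L and W are not d-separated.

No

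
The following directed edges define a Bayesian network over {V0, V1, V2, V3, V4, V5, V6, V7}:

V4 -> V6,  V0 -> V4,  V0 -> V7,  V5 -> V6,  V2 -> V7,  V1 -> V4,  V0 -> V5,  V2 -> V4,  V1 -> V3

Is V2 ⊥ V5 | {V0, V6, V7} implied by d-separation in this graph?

There are 4 undirected paths between V2 and V5; checking each against the conditioning set {V0, V6, V7}:
Path 1: V2 → V4 → V6 ← V5
  V4 is a chain and V4 is not conditioned on; V6 is a collider and V6 is conditioned on, which opens it — no node blocks this path, so it is active.
Path 2: V2 → V4 ← V0 → V5
  V0 is a fork here and V0 is conditioned on, so the path is blocked at V0.
Path 3: V2 → V7 ← V0 → V4 → V6 ← V5
  V0 is a fork here and V0 is conditioned on, so the path is blocked at V0.
Path 4: V2 → V7 ← V0 → V5
  V0 is a fork here and V0 is conditioned on, so the path is blocked at V0.
At least one path is unblocked, so d-separation fails.

No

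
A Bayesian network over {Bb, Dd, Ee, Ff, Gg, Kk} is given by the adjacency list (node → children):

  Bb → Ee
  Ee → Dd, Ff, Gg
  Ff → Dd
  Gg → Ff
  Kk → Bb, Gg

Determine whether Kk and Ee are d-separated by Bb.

We examine all 4 paths between Kk and Ee:
Path 1: Kk → Bb → Ee
  Bb is a chain here and Bb is conditioned on, so the path is blocked at Bb.
Path 2: Kk → Gg ← Ee
  Gg is a collider here and neither Gg nor any of its descendants is conditioned on, so the collider stays closed — the path is blocked at Gg.
Path 3: Kk → Gg → Ff ← Ee
  Ff is a collider here and neither Ff nor any of its descendants is conditioned on, so the collider stays closed — the path is blocked at Ff.
Path 4: Kk → Gg → Ff → Dd ← Ee
  Dd is a collider here and neither Dd nor any of its descendants is conditioned on, so the collider stays closed — the path is blocked at Dd.
Every path is blocked, so Kk and Ee are d-separated given {Bb}.

Yes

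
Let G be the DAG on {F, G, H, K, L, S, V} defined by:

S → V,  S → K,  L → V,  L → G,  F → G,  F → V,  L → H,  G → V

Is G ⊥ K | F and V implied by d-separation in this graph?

3 paths connect G and K; each must be blocked for d-separation to hold:
Path 1: G → V ← S → K
  V is a collider and V is conditioned on, which opens it; S is a fork and S is not conditioned on — no node blocks this path, so it is active.
Path 2: G ← F → V ← S → K
  F is a fork here and F is conditioned on, so the path is blocked at F.
Path 3: G ← L → V ← S → K
  L is a fork and L is not conditioned on; V is a collider and V is conditioned on, which opens it; S is a fork and S is not conditioned on — no node blocks this path, so it is active.
At least one path is unblocked, so d-separation fails.

No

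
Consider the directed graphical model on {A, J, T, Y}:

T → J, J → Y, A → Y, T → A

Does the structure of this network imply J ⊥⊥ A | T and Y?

No

We examine all 2 paths between J and A:
Path 1: J → Y ← A
  Y is a collider and Y is conditioned on, which opens it — no node blocks this path, so it is active.
Path 2: J ← T → A
  T is a fork here and T is conditioned on, so the path is blocked at T.
Because an active path exists, J and A are not d-separated.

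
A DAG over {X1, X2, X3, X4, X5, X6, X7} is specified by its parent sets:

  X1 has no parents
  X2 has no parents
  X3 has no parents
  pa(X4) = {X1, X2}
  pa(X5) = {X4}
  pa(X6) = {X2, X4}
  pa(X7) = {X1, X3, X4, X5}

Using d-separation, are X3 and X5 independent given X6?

Yes

Enumerating the 3 paths from X3 to X5 and testing each for blocking by {X6}:
Path 1: X3 → X7 ← X5
  X7 is a collider here and neither X7 nor any of its descendants is conditioned on, so the collider stays closed — the path is blocked at X7.
Path 2: X3 → X7 ← X1 → X4 → X5
  X7 is a collider here and neither X7 nor any of its descendants is conditioned on, so the collider stays closed — the path is blocked at X7.
Path 3: X3 → X7 ← X4 → X5
  X7 is a collider here and neither X7 nor any of its descendants is conditioned on, so the collider stays closed — the path is blocked at X7.
Since every path is blocked, d-separation holds.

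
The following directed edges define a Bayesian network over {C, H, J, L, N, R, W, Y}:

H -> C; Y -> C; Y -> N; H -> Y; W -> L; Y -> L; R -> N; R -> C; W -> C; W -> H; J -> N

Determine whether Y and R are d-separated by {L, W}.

6 paths connect Y and R; each must be blocked for d-separation to hold:
Path 1: Y → N ← R
  N is a collider here and neither N nor any of its descendants is conditioned on, so the collider stays closed — the path is blocked at N.
Path 2: Y → C ← R
  C is a collider here and neither C nor any of its descendants is conditioned on, so the collider stays closed — the path is blocked at C.
Path 3: Y ← H ← W → C ← R
  W is a fork here and W is conditioned on, so the path is blocked at W.
Path 4: Y ← H → C ← R
  C is a collider here and neither C nor any of its descendants is conditioned on, so the collider stays closed — the path is blocked at C.
Path 5: Y → L ← W → C ← R
  W is a fork here and W is conditioned on, so the path is blocked at W.
Path 6: Y → L ← W → H → C ← R
  W is a fork here and W is conditioned on, so the path is blocked at W.
All paths are blocked; Y ⊥ R | {L, W} holds.

Yes — Y and R are d-separated given {L, W}.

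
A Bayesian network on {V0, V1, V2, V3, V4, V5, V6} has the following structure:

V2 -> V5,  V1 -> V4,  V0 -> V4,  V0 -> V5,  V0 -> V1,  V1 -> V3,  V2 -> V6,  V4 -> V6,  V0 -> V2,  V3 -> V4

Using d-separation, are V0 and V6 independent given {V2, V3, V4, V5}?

5 paths connect V0 and V6; each must be blocked for d-separation to hold:
Path 1: V0 → V1 → V3 → V4 → V6
  V3 is a chain here and V3 is conditioned on, so the path is blocked at V3.
Path 2: V0 → V1 → V4 → V6
  V4 is a chain here and V4 is conditioned on, so the path is blocked at V4.
Path 3: V0 → V5 ← V2 → V6
  V2 is a fork here and V2 is conditioned on, so the path is blocked at V2.
Path 4: V0 → V4 → V6
  V4 is a chain here and V4 is conditioned on, so the path is blocked at V4.
Path 5: V0 → V2 → V6
  V2 is a chain here and V2 is conditioned on, so the path is blocked at V2.
Since every path is blocked, d-separation holds.

Yes — V0 and V6 are d-separated given {V2, V3, V4, V5}.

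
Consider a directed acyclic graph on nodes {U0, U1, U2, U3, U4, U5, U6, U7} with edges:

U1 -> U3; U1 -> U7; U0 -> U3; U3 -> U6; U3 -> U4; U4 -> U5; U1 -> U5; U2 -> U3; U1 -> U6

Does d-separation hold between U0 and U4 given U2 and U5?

We examine all 3 paths between U0 and U4:
Path 1: U0 → U3 → U6 ← U1 → U5 ← U4
  U6 is a collider here and neither U6 nor any of its descendants is conditioned on, so the collider stays closed — the path is blocked at U6.
Path 2: U0 → U3 ← U1 → U5 ← U4
  U3 is a collider and its descendant U5 is conditioned on, which opens it; U1 is a fork and U1 is not conditioned on; U5 is a collider and U5 is conditioned on, which opens it — no node blocks this path, so it is active.
Path 3: U0 → U3 → U4
  U3 is a chain and U3 is not conditioned on — no node blocks this path, so it is active.
Because an active path exists, U0 and U4 are not d-separated.

No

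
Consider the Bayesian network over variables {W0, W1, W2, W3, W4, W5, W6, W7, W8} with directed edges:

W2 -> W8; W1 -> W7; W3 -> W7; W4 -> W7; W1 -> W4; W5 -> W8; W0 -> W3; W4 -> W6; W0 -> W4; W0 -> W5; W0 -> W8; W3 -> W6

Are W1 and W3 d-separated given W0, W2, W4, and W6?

Yes — W1 and W3 are d-separated given {W0, W2, W4, W6}.

Enumerating the 6 paths from W1 to W3 and testing each for blocking by {W0, W2, W4, W6}:
Path 1: W1 → W7 ← W3
  W7 is a collider here and neither W7 nor any of its descendants is conditioned on, so the collider stays closed — the path is blocked at W7.
Path 2: W1 → W7 ← W4 ← W0 → W3
  W7 is a collider here and neither W7 nor any of its descendants is conditioned on, so the collider stays closed — the path is blocked at W7.
Path 3: W1 → W7 ← W4 → W6 ← W3
  W7 is a collider here and neither W7 nor any of its descendants is conditioned on, so the collider stays closed — the path is blocked at W7.
Path 4: W1 → W4 → W7 ← W3
  W4 is a chain here and W4 is conditioned on, so the path is blocked at W4.
Path 5: W1 → W4 ← W0 → W3
  W0 is a fork here and W0 is conditioned on, so the path is blocked at W0.
Path 6: W1 → W4 → W6 ← W3
  W4 is a chain here and W4 is conditioned on, so the path is blocked at W4.
Every path is blocked, so W1 and W3 are d-separated given {W0, W2, W4, W6}.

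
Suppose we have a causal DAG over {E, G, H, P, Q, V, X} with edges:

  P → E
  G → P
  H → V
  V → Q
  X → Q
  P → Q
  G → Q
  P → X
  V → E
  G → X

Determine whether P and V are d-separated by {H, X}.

Enumerating the 6 paths from P to V and testing each for blocking by {H, X}:
  1. P ← G → X → Q ← V — G:fork[open]; X:chain[blocks]; Q:collider[blocks] ⇒ blocked
  2. P ← G → Q ← V — G:fork[open]; Q:collider[blocks] ⇒ blocked
  3. P → X ← G → Q ← V — X:collider[open]; G:fork[open]; Q:collider[blocks] ⇒ blocked
  4. P → X → Q ← V — X:chain[blocks]; Q:collider[blocks] ⇒ blocked
  5. P → E ← V — E:collider[blocks] ⇒ blocked
  6. P → Q ← V — Q:collider[blocks] ⇒ blocked
Every path is blocked, so P and V are d-separated given {H, X}.

Yes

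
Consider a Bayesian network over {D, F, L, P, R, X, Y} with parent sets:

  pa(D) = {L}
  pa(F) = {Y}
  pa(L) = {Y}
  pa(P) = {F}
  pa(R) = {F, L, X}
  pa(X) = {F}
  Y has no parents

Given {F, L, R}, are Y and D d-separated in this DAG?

3 paths connect Y and D; each must be blocked for d-separation to hold:
  1. Y → L → D — L:chain[blocks] ⇒ blocked
  2. Y → F → R ← L → D — F:chain[blocks]; R:collider[open]; L:fork[blocks] ⇒ blocked
  3. Y → F → X → R ← L → D — F:chain[blocks]; X:chain[open]; R:collider[open]; L:fork[blocks] ⇒ blocked
All paths are blocked; Y ⊥ D | {F, L, R} holds.

Yes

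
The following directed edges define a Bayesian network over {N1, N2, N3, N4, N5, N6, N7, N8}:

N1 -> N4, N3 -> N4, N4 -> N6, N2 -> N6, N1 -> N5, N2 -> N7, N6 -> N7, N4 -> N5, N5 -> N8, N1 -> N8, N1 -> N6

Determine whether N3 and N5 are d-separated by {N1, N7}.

No

Enumerating the 5 paths from N3 to N5 and testing each for blocking by {N1, N7}:
  1. N3 → N4 → N6 ← N1 → N5 — N4:chain[open]; N6:collider[open]; N1:fork[blocks] ⇒ blocked
  2. N3 → N4 → N6 ← N1 → N8 ← N5 — N4:chain[open]; N6:collider[open]; N1:fork[blocks]; N8:collider[blocks] ⇒ blocked
  3. N3 → N4 ← N1 → N5 — N4:collider[open]; N1:fork[blocks] ⇒ blocked
  4. N3 → N4 ← N1 → N8 ← N5 — N4:collider[open]; N1:fork[blocks]; N8:collider[blocks] ⇒ blocked
  5. N3 → N4 → N5 — N4:chain[open] ⇒ active
At least one path is unblocked, so d-separation fails.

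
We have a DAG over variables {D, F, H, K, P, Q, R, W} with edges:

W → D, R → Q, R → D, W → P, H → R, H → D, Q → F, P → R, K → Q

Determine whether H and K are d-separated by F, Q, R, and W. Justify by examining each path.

Yes

We examine all 3 paths between H and K:
  1. H → R → Q ← K — R:chain[blocks]; Q:collider[open] ⇒ blocked
  2. H → D ← W → P → R → Q ← K — D:collider[blocks]; W:fork[blocks]; P:chain[open]; R:chain[blocks]; Q:collider[open] ⇒ blocked
  3. H → D ← R → Q ← K — D:collider[blocks]; R:fork[blocks]; Q:collider[open] ⇒ blocked
All paths are blocked; H ⊥ K | {F, Q, R, W} holds.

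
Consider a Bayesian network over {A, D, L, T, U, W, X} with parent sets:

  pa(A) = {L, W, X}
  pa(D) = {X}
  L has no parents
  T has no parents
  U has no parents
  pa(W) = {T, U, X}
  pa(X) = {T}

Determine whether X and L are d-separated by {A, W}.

There are 3 undirected paths between X and L; checking each against the conditioning set {A, W}:
Path 1: X → W → A ← L
  W is a chain here and W is conditioned on, so the path is blocked at W.
Path 2: X → A ← L
  A is a collider and A is conditioned on, which opens it — no node blocks this path, so it is active.
Path 3: X ← T → W → A ← L
  W is a chain here and W is conditioned on, so the path is blocked at W.
At least one path is unblocked, so d-separation fails.

No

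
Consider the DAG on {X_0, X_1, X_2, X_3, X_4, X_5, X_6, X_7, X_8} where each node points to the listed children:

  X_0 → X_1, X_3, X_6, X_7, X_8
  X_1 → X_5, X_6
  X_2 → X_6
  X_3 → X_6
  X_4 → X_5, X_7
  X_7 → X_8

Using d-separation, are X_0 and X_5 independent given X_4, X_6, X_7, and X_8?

We examine all 5 paths between X_0 and X_5:
Path 1: X_0 → X_3 → X_6 ← X_1 → X_5
  X_3 is a chain and X_3 is not conditioned on; X_6 is a collider and X_6 is conditioned on, which opens it; X_1 is a fork and X_1 is not conditioned on — no node blocks this path, so it is active.
Path 2: X_0 → X_8 ← X_7 ← X_4 → X_5
  X_7 is a chain here and X_7 is conditioned on, so the path is blocked at X_7.
Path 3: X_0 → X_6 ← X_1 → X_5
  X_6 is a collider and X_6 is conditioned on, which opens it; X_1 is a fork and X_1 is not conditioned on — no node blocks this path, so it is active.
Path 4: X_0 → X_7 ← X_4 → X_5
  X_4 is a fork here and X_4 is conditioned on, so the path is blocked at X_4.
Path 5: X_0 → X_1 → X_5
  X_1 is a chain and X_1 is not conditioned on — no node blocks this path, so it is active.
Because an active path exists, X_0 and X_5 are not d-separated.

No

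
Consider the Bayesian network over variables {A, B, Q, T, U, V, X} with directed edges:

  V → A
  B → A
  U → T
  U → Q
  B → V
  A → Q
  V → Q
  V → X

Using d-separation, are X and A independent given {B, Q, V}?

Yes

3 paths connect X and A; each must be blocked for d-separation to hold:
Path 1: X ← V ← B → A
  V is a chain here and V is conditioned on, so the path is blocked at V.
Path 2: X ← V → A
  V is a fork here and V is conditioned on, so the path is blocked at V.
Path 3: X ← V → Q ← A
  V is a fork here and V is conditioned on, so the path is blocked at V.
Every path is blocked, so X and A are d-separated given {B, Q, V}.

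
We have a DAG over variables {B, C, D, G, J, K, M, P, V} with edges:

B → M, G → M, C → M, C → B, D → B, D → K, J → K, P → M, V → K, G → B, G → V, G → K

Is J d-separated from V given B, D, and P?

5 paths connect J and V; each must be blocked for d-separation to hold:
Path 1: J → K ← G → V
  K is a collider here and neither K nor any of its descendants is conditioned on, so the collider stays closed — the path is blocked at K.
Path 2: J → K ← V
  K is a collider here and neither K nor any of its descendants is conditioned on, so the collider stays closed — the path is blocked at K.
Path 3: J → K ← D → B → M ← G → V
  K is a collider here and neither K nor any of its descendants is conditioned on, so the collider stays closed — the path is blocked at K.
Path 4: J → K ← D → B ← C → M ← G → V
  K is a collider here and neither K nor any of its descendants is conditioned on, so the collider stays closed — the path is blocked at K.
Path 5: J → K ← D → B ← G → V
  K is a collider here and neither K nor any of its descendants is conditioned on, so the collider stays closed — the path is blocked at K.
Since every path is blocked, d-separation holds.

Yes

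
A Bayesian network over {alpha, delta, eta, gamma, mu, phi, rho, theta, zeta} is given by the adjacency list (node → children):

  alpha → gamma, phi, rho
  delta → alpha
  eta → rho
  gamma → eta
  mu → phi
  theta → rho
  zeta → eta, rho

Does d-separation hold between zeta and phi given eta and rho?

No

We examine all 4 paths between zeta and phi:
  1. zeta → eta → rho ← alpha → phi — eta:chain[blocks]; rho:collider[open]; alpha:fork[open] ⇒ blocked
  2. zeta → eta ← gamma ← alpha → phi — eta:collider[open]; gamma:chain[open]; alpha:fork[open] ⇒ active
  3. zeta → rho ← eta ← gamma ← alpha → phi — rho:collider[open]; eta:chain[blocks]; gamma:chain[open]; alpha:fork[open] ⇒ blocked
  4. zeta → rho ← alpha → phi — rho:collider[open]; alpha:fork[open] ⇒ active
Because an active path exists, zeta and phi are not d-separated.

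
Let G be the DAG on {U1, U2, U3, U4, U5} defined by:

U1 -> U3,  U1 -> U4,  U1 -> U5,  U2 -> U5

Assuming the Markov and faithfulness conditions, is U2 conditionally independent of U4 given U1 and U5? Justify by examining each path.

Yes

There is one path between U2 and U4:
  1. U2 → U5 ← U1 → U4 — U5:collider[open]; U1:fork[blocks] ⇒ blocked
Since every path is blocked, d-separation holds.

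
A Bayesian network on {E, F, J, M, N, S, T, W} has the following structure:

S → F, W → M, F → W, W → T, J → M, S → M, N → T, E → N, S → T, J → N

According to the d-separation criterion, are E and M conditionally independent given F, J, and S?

Yes — E and M are d-separated given {F, J, S}.

5 paths connect E and M; each must be blocked for d-separation to hold:
Path 1: E → N ← J → M
  N is a collider here and neither N nor any of its descendants is conditioned on, so the collider stays closed — the path is blocked at N.
Path 2: E → N → T ← W ← F ← S → M
  T is a collider here and neither T nor any of its descendants is conditioned on, so the collider stays closed — the path is blocked at T.
Path 3: E → N → T ← W → M
  T is a collider here and neither T nor any of its descendants is conditioned on, so the collider stays closed — the path is blocked at T.
Path 4: E → N → T ← S → F → W → M
  T is a collider here and neither T nor any of its descendants is conditioned on, so the collider stays closed — the path is blocked at T.
Path 5: E → N → T ← S → M
  T is a collider here and neither T nor any of its descendants is conditioned on, so the collider stays closed — the path is blocked at T.
Every path is blocked, so E and M are d-separated given {F, J, S}.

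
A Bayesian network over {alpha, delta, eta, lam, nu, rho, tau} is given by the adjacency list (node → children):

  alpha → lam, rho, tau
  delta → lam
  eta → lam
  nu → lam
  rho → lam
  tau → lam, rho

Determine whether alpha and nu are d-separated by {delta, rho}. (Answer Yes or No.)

There are 5 undirected paths between alpha and nu; checking each against the conditioning set {delta, rho}:
Path 1: alpha → tau → rho → lam ← nu
  rho is a chain here and rho is conditioned on, so the path is blocked at rho.
Path 2: alpha → tau → lam ← nu
  lam is a collider here and neither lam nor any of its descendants is conditioned on, so the collider stays closed — the path is blocked at lam.
Path 3: alpha → rho ← tau → lam ← nu
  lam is a collider here and neither lam nor any of its descendants is conditioned on, so the collider stays closed — the path is blocked at lam.
Path 4: alpha → rho → lam ← nu
  rho is a chain here and rho is conditioned on, so the path is blocked at rho.
Path 5: alpha → lam ← nu
  lam is a collider here and neither lam nor any of its descendants is conditioned on, so the collider stays closed — the path is blocked at lam.
All paths are blocked; alpha ⊥ nu | {delta, rho} holds.

Yes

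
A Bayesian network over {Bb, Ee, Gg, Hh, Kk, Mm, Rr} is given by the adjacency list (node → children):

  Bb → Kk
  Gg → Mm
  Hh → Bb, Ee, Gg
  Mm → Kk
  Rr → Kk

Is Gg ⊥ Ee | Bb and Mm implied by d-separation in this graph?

No — Gg and Ee are not d-separated given {Bb, Mm}.

We examine all 2 paths between Gg and Ee:
  1. Gg ← Hh → Ee — Hh:fork[open] ⇒ active
  2. Gg → Mm → Kk ← Bb ← Hh → Ee — Mm:chain[blocks]; Kk:collider[blocks]; Bb:chain[blocks]; Hh:fork[open] ⇒ blocked
Since the path Gg ← Hh → Ee is active, Gg and Ee are not d-separated given {Bb, Mm}.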